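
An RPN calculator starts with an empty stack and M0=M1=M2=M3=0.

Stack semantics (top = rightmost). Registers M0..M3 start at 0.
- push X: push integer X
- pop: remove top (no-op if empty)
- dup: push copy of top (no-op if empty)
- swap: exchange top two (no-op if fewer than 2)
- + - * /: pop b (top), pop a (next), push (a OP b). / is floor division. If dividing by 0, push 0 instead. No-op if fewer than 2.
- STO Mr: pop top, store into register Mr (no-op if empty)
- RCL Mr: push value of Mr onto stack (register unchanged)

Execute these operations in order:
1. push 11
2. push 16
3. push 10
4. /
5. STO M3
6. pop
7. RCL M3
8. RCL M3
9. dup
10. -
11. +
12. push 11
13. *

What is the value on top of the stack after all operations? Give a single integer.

After op 1 (push 11): stack=[11] mem=[0,0,0,0]
After op 2 (push 16): stack=[11,16] mem=[0,0,0,0]
After op 3 (push 10): stack=[11,16,10] mem=[0,0,0,0]
After op 4 (/): stack=[11,1] mem=[0,0,0,0]
After op 5 (STO M3): stack=[11] mem=[0,0,0,1]
After op 6 (pop): stack=[empty] mem=[0,0,0,1]
After op 7 (RCL M3): stack=[1] mem=[0,0,0,1]
After op 8 (RCL M3): stack=[1,1] mem=[0,0,0,1]
After op 9 (dup): stack=[1,1,1] mem=[0,0,0,1]
After op 10 (-): stack=[1,0] mem=[0,0,0,1]
After op 11 (+): stack=[1] mem=[0,0,0,1]
After op 12 (push 11): stack=[1,11] mem=[0,0,0,1]
After op 13 (*): stack=[11] mem=[0,0,0,1]

Answer: 11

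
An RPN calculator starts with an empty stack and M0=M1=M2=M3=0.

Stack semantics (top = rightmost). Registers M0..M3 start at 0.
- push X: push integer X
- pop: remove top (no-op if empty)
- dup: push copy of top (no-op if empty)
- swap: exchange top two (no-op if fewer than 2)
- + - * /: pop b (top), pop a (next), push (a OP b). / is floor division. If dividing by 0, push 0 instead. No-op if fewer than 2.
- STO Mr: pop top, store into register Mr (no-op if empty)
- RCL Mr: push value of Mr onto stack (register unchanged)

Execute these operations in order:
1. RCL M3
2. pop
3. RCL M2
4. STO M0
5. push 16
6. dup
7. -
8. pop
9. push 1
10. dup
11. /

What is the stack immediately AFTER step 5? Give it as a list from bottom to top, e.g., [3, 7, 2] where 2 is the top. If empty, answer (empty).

After op 1 (RCL M3): stack=[0] mem=[0,0,0,0]
After op 2 (pop): stack=[empty] mem=[0,0,0,0]
After op 3 (RCL M2): stack=[0] mem=[0,0,0,0]
After op 4 (STO M0): stack=[empty] mem=[0,0,0,0]
After op 5 (push 16): stack=[16] mem=[0,0,0,0]

[16]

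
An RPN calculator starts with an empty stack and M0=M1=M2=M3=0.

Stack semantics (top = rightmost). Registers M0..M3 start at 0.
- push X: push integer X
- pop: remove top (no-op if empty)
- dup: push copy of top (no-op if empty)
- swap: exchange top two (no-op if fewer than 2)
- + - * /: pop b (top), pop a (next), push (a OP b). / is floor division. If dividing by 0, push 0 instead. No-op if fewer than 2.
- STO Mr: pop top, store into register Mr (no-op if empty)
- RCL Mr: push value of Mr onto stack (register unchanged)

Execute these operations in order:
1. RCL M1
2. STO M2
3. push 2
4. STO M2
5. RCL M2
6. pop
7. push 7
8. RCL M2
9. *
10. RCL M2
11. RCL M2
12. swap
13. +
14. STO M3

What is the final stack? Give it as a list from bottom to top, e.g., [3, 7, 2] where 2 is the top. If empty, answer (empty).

After op 1 (RCL M1): stack=[0] mem=[0,0,0,0]
After op 2 (STO M2): stack=[empty] mem=[0,0,0,0]
After op 3 (push 2): stack=[2] mem=[0,0,0,0]
After op 4 (STO M2): stack=[empty] mem=[0,0,2,0]
After op 5 (RCL M2): stack=[2] mem=[0,0,2,0]
After op 6 (pop): stack=[empty] mem=[0,0,2,0]
After op 7 (push 7): stack=[7] mem=[0,0,2,0]
After op 8 (RCL M2): stack=[7,2] mem=[0,0,2,0]
After op 9 (*): stack=[14] mem=[0,0,2,0]
After op 10 (RCL M2): stack=[14,2] mem=[0,0,2,0]
After op 11 (RCL M2): stack=[14,2,2] mem=[0,0,2,0]
After op 12 (swap): stack=[14,2,2] mem=[0,0,2,0]
After op 13 (+): stack=[14,4] mem=[0,0,2,0]
After op 14 (STO M3): stack=[14] mem=[0,0,2,4]

Answer: [14]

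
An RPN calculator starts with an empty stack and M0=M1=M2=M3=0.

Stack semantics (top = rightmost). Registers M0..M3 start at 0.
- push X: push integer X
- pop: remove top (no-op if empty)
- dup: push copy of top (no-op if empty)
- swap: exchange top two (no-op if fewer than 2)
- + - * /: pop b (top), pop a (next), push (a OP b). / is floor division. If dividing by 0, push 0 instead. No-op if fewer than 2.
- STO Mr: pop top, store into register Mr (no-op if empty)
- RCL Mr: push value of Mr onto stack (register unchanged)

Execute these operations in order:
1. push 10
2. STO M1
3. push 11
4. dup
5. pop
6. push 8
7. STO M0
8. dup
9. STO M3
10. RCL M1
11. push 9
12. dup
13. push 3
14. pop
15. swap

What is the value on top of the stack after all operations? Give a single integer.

After op 1 (push 10): stack=[10] mem=[0,0,0,0]
After op 2 (STO M1): stack=[empty] mem=[0,10,0,0]
After op 3 (push 11): stack=[11] mem=[0,10,0,0]
After op 4 (dup): stack=[11,11] mem=[0,10,0,0]
After op 5 (pop): stack=[11] mem=[0,10,0,0]
After op 6 (push 8): stack=[11,8] mem=[0,10,0,0]
After op 7 (STO M0): stack=[11] mem=[8,10,0,0]
After op 8 (dup): stack=[11,11] mem=[8,10,0,0]
After op 9 (STO M3): stack=[11] mem=[8,10,0,11]
After op 10 (RCL M1): stack=[11,10] mem=[8,10,0,11]
After op 11 (push 9): stack=[11,10,9] mem=[8,10,0,11]
After op 12 (dup): stack=[11,10,9,9] mem=[8,10,0,11]
After op 13 (push 3): stack=[11,10,9,9,3] mem=[8,10,0,11]
After op 14 (pop): stack=[11,10,9,9] mem=[8,10,0,11]
After op 15 (swap): stack=[11,10,9,9] mem=[8,10,0,11]

Answer: 9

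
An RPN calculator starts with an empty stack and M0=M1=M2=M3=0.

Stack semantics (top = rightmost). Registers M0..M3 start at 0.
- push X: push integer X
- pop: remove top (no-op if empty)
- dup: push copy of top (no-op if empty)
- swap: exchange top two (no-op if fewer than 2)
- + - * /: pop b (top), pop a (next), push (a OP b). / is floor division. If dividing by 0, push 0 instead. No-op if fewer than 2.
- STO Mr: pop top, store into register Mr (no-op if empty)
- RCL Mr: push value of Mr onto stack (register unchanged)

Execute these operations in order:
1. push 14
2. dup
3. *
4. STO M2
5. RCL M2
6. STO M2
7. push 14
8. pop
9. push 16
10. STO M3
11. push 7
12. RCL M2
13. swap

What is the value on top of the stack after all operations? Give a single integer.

After op 1 (push 14): stack=[14] mem=[0,0,0,0]
After op 2 (dup): stack=[14,14] mem=[0,0,0,0]
After op 3 (*): stack=[196] mem=[0,0,0,0]
After op 4 (STO M2): stack=[empty] mem=[0,0,196,0]
After op 5 (RCL M2): stack=[196] mem=[0,0,196,0]
After op 6 (STO M2): stack=[empty] mem=[0,0,196,0]
After op 7 (push 14): stack=[14] mem=[0,0,196,0]
After op 8 (pop): stack=[empty] mem=[0,0,196,0]
After op 9 (push 16): stack=[16] mem=[0,0,196,0]
After op 10 (STO M3): stack=[empty] mem=[0,0,196,16]
After op 11 (push 7): stack=[7] mem=[0,0,196,16]
After op 12 (RCL M2): stack=[7,196] mem=[0,0,196,16]
After op 13 (swap): stack=[196,7] mem=[0,0,196,16]

Answer: 7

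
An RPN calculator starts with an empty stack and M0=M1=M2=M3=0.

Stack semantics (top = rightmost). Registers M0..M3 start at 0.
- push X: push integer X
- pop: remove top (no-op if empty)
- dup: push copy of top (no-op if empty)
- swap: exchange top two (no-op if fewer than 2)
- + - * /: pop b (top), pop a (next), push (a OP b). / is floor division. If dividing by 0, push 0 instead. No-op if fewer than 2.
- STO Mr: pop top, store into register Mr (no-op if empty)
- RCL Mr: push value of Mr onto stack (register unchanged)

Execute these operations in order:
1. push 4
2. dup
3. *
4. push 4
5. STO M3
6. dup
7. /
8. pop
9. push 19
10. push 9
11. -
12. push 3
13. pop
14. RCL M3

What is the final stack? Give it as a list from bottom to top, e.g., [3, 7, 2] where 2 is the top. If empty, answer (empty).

After op 1 (push 4): stack=[4] mem=[0,0,0,0]
After op 2 (dup): stack=[4,4] mem=[0,0,0,0]
After op 3 (*): stack=[16] mem=[0,0,0,0]
After op 4 (push 4): stack=[16,4] mem=[0,0,0,0]
After op 5 (STO M3): stack=[16] mem=[0,0,0,4]
After op 6 (dup): stack=[16,16] mem=[0,0,0,4]
After op 7 (/): stack=[1] mem=[0,0,0,4]
After op 8 (pop): stack=[empty] mem=[0,0,0,4]
After op 9 (push 19): stack=[19] mem=[0,0,0,4]
After op 10 (push 9): stack=[19,9] mem=[0,0,0,4]
After op 11 (-): stack=[10] mem=[0,0,0,4]
After op 12 (push 3): stack=[10,3] mem=[0,0,0,4]
After op 13 (pop): stack=[10] mem=[0,0,0,4]
After op 14 (RCL M3): stack=[10,4] mem=[0,0,0,4]

Answer: [10, 4]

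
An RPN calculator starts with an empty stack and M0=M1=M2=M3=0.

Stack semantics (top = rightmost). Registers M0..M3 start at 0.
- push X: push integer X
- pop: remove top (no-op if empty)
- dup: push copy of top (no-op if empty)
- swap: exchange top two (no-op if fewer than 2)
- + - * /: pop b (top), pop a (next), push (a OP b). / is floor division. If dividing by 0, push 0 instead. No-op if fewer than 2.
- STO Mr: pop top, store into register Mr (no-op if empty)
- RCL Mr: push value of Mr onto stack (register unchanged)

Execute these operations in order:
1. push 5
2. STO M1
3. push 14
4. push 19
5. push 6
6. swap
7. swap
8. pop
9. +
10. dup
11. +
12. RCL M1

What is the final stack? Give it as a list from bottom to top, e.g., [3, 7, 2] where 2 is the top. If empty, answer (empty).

After op 1 (push 5): stack=[5] mem=[0,0,0,0]
After op 2 (STO M1): stack=[empty] mem=[0,5,0,0]
After op 3 (push 14): stack=[14] mem=[0,5,0,0]
After op 4 (push 19): stack=[14,19] mem=[0,5,0,0]
After op 5 (push 6): stack=[14,19,6] mem=[0,5,0,0]
After op 6 (swap): stack=[14,6,19] mem=[0,5,0,0]
After op 7 (swap): stack=[14,19,6] mem=[0,5,0,0]
After op 8 (pop): stack=[14,19] mem=[0,5,0,0]
After op 9 (+): stack=[33] mem=[0,5,0,0]
After op 10 (dup): stack=[33,33] mem=[0,5,0,0]
After op 11 (+): stack=[66] mem=[0,5,0,0]
After op 12 (RCL M1): stack=[66,5] mem=[0,5,0,0]

Answer: [66, 5]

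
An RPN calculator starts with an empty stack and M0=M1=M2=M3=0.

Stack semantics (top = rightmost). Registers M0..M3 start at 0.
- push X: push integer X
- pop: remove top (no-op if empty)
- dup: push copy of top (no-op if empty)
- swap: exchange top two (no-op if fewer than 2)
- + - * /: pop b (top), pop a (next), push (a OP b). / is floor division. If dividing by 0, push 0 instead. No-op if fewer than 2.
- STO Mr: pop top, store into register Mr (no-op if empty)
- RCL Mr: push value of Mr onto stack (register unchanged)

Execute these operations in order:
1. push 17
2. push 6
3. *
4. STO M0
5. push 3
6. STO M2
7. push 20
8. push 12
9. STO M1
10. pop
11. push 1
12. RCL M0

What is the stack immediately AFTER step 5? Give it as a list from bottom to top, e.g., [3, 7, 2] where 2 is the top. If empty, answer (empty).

After op 1 (push 17): stack=[17] mem=[0,0,0,0]
After op 2 (push 6): stack=[17,6] mem=[0,0,0,0]
After op 3 (*): stack=[102] mem=[0,0,0,0]
After op 4 (STO M0): stack=[empty] mem=[102,0,0,0]
After op 5 (push 3): stack=[3] mem=[102,0,0,0]

[3]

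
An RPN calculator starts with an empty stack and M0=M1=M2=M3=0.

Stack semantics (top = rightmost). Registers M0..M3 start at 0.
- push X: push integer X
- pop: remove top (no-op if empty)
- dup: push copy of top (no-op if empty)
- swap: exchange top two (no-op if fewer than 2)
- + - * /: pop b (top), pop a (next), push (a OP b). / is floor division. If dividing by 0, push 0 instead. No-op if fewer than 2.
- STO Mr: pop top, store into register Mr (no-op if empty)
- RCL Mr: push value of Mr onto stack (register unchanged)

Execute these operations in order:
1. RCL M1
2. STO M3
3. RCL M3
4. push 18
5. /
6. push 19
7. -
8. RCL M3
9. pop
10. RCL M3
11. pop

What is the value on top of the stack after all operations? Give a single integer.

After op 1 (RCL M1): stack=[0] mem=[0,0,0,0]
After op 2 (STO M3): stack=[empty] mem=[0,0,0,0]
After op 3 (RCL M3): stack=[0] mem=[0,0,0,0]
After op 4 (push 18): stack=[0,18] mem=[0,0,0,0]
After op 5 (/): stack=[0] mem=[0,0,0,0]
After op 6 (push 19): stack=[0,19] mem=[0,0,0,0]
After op 7 (-): stack=[-19] mem=[0,0,0,0]
After op 8 (RCL M3): stack=[-19,0] mem=[0,0,0,0]
After op 9 (pop): stack=[-19] mem=[0,0,0,0]
After op 10 (RCL M3): stack=[-19,0] mem=[0,0,0,0]
After op 11 (pop): stack=[-19] mem=[0,0,0,0]

Answer: -19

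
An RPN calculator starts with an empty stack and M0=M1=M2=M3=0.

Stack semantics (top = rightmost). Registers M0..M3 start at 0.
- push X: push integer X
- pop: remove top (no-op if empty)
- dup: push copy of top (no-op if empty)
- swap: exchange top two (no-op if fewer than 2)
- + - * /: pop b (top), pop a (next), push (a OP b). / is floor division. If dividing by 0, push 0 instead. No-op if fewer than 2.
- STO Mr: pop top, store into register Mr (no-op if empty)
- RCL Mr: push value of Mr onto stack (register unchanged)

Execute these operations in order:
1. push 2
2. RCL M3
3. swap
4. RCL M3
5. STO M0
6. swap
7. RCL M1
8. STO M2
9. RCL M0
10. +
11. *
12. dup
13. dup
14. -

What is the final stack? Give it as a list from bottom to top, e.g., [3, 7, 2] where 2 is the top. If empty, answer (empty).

Answer: [0, 0]

Derivation:
After op 1 (push 2): stack=[2] mem=[0,0,0,0]
After op 2 (RCL M3): stack=[2,0] mem=[0,0,0,0]
After op 3 (swap): stack=[0,2] mem=[0,0,0,0]
After op 4 (RCL M3): stack=[0,2,0] mem=[0,0,0,0]
After op 5 (STO M0): stack=[0,2] mem=[0,0,0,0]
After op 6 (swap): stack=[2,0] mem=[0,0,0,0]
After op 7 (RCL M1): stack=[2,0,0] mem=[0,0,0,0]
After op 8 (STO M2): stack=[2,0] mem=[0,0,0,0]
After op 9 (RCL M0): stack=[2,0,0] mem=[0,0,0,0]
After op 10 (+): stack=[2,0] mem=[0,0,0,0]
After op 11 (*): stack=[0] mem=[0,0,0,0]
After op 12 (dup): stack=[0,0] mem=[0,0,0,0]
After op 13 (dup): stack=[0,0,0] mem=[0,0,0,0]
After op 14 (-): stack=[0,0] mem=[0,0,0,0]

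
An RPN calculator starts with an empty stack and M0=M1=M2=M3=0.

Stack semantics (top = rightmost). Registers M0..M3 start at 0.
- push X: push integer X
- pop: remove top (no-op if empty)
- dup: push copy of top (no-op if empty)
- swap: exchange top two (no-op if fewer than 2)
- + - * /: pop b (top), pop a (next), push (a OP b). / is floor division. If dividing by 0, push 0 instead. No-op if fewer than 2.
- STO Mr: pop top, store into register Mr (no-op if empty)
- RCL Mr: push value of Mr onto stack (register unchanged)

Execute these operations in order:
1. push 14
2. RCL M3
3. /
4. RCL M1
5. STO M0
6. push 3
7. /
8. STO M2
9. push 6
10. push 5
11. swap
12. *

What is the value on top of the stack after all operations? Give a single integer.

Answer: 30

Derivation:
After op 1 (push 14): stack=[14] mem=[0,0,0,0]
After op 2 (RCL M3): stack=[14,0] mem=[0,0,0,0]
After op 3 (/): stack=[0] mem=[0,0,0,0]
After op 4 (RCL M1): stack=[0,0] mem=[0,0,0,0]
After op 5 (STO M0): stack=[0] mem=[0,0,0,0]
After op 6 (push 3): stack=[0,3] mem=[0,0,0,0]
After op 7 (/): stack=[0] mem=[0,0,0,0]
After op 8 (STO M2): stack=[empty] mem=[0,0,0,0]
After op 9 (push 6): stack=[6] mem=[0,0,0,0]
After op 10 (push 5): stack=[6,5] mem=[0,0,0,0]
After op 11 (swap): stack=[5,6] mem=[0,0,0,0]
After op 12 (*): stack=[30] mem=[0,0,0,0]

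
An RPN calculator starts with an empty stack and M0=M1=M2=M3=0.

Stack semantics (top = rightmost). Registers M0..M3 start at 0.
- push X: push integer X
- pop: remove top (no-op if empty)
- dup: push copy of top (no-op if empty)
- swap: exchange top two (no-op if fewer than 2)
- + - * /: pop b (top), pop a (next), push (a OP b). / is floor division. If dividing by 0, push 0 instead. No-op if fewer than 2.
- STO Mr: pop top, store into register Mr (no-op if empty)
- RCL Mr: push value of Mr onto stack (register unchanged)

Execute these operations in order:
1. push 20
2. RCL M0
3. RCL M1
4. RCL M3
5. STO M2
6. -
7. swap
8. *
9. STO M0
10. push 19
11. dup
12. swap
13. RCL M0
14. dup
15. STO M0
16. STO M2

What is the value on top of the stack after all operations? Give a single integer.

After op 1 (push 20): stack=[20] mem=[0,0,0,0]
After op 2 (RCL M0): stack=[20,0] mem=[0,0,0,0]
After op 3 (RCL M1): stack=[20,0,0] mem=[0,0,0,0]
After op 4 (RCL M3): stack=[20,0,0,0] mem=[0,0,0,0]
After op 5 (STO M2): stack=[20,0,0] mem=[0,0,0,0]
After op 6 (-): stack=[20,0] mem=[0,0,0,0]
After op 7 (swap): stack=[0,20] mem=[0,0,0,0]
After op 8 (*): stack=[0] mem=[0,0,0,0]
After op 9 (STO M0): stack=[empty] mem=[0,0,0,0]
After op 10 (push 19): stack=[19] mem=[0,0,0,0]
After op 11 (dup): stack=[19,19] mem=[0,0,0,0]
After op 12 (swap): stack=[19,19] mem=[0,0,0,0]
After op 13 (RCL M0): stack=[19,19,0] mem=[0,0,0,0]
After op 14 (dup): stack=[19,19,0,0] mem=[0,0,0,0]
After op 15 (STO M0): stack=[19,19,0] mem=[0,0,0,0]
After op 16 (STO M2): stack=[19,19] mem=[0,0,0,0]

Answer: 19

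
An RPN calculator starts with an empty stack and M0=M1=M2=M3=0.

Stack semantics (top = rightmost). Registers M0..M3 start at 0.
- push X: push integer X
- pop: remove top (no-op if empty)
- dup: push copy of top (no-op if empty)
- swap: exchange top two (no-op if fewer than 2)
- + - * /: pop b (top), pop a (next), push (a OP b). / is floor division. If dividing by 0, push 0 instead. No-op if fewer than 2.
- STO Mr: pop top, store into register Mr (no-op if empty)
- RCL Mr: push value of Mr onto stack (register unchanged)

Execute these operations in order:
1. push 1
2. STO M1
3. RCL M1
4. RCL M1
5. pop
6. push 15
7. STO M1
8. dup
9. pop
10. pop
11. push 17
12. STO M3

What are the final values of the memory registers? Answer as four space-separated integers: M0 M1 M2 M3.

Answer: 0 15 0 17

Derivation:
After op 1 (push 1): stack=[1] mem=[0,0,0,0]
After op 2 (STO M1): stack=[empty] mem=[0,1,0,0]
After op 3 (RCL M1): stack=[1] mem=[0,1,0,0]
After op 4 (RCL M1): stack=[1,1] mem=[0,1,0,0]
After op 5 (pop): stack=[1] mem=[0,1,0,0]
After op 6 (push 15): stack=[1,15] mem=[0,1,0,0]
After op 7 (STO M1): stack=[1] mem=[0,15,0,0]
After op 8 (dup): stack=[1,1] mem=[0,15,0,0]
After op 9 (pop): stack=[1] mem=[0,15,0,0]
After op 10 (pop): stack=[empty] mem=[0,15,0,0]
After op 11 (push 17): stack=[17] mem=[0,15,0,0]
After op 12 (STO M3): stack=[empty] mem=[0,15,0,17]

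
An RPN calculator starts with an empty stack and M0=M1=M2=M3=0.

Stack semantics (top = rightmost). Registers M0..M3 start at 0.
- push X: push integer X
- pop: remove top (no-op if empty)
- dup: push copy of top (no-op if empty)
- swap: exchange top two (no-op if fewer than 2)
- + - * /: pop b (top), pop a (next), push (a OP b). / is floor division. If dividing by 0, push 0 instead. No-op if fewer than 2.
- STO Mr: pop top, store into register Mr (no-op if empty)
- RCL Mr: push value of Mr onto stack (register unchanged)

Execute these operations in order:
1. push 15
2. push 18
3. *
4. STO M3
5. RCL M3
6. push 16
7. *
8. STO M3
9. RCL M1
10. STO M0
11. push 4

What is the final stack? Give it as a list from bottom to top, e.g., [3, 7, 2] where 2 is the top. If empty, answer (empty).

After op 1 (push 15): stack=[15] mem=[0,0,0,0]
After op 2 (push 18): stack=[15,18] mem=[0,0,0,0]
After op 3 (*): stack=[270] mem=[0,0,0,0]
After op 4 (STO M3): stack=[empty] mem=[0,0,0,270]
After op 5 (RCL M3): stack=[270] mem=[0,0,0,270]
After op 6 (push 16): stack=[270,16] mem=[0,0,0,270]
After op 7 (*): stack=[4320] mem=[0,0,0,270]
After op 8 (STO M3): stack=[empty] mem=[0,0,0,4320]
After op 9 (RCL M1): stack=[0] mem=[0,0,0,4320]
After op 10 (STO M0): stack=[empty] mem=[0,0,0,4320]
After op 11 (push 4): stack=[4] mem=[0,0,0,4320]

Answer: [4]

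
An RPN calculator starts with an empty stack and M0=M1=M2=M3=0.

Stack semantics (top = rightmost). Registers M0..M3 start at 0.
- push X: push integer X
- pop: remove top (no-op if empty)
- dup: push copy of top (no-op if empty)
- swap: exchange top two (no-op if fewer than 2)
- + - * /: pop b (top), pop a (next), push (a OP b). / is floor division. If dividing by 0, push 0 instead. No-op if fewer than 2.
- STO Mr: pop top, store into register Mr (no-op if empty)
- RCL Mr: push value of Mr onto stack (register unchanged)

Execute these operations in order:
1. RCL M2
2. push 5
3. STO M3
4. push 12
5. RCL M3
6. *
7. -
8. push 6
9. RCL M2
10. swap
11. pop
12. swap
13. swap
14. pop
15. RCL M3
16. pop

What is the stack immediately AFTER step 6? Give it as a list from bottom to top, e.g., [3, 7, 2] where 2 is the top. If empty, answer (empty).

After op 1 (RCL M2): stack=[0] mem=[0,0,0,0]
After op 2 (push 5): stack=[0,5] mem=[0,0,0,0]
After op 3 (STO M3): stack=[0] mem=[0,0,0,5]
After op 4 (push 12): stack=[0,12] mem=[0,0,0,5]
After op 5 (RCL M3): stack=[0,12,5] mem=[0,0,0,5]
After op 6 (*): stack=[0,60] mem=[0,0,0,5]

[0, 60]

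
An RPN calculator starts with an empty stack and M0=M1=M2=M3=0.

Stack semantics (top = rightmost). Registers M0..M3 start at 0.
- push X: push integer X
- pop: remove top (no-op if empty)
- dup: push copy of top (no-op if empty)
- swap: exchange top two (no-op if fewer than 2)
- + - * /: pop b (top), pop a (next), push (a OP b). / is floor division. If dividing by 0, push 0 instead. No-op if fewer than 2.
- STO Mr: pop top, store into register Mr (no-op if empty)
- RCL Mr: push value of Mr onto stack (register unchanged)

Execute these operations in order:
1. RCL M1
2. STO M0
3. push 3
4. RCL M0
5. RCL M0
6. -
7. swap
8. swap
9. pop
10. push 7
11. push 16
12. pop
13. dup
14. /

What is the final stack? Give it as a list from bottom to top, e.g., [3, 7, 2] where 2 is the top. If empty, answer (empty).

Answer: [3, 1]

Derivation:
After op 1 (RCL M1): stack=[0] mem=[0,0,0,0]
After op 2 (STO M0): stack=[empty] mem=[0,0,0,0]
After op 3 (push 3): stack=[3] mem=[0,0,0,0]
After op 4 (RCL M0): stack=[3,0] mem=[0,0,0,0]
After op 5 (RCL M0): stack=[3,0,0] mem=[0,0,0,0]
After op 6 (-): stack=[3,0] mem=[0,0,0,0]
After op 7 (swap): stack=[0,3] mem=[0,0,0,0]
After op 8 (swap): stack=[3,0] mem=[0,0,0,0]
After op 9 (pop): stack=[3] mem=[0,0,0,0]
After op 10 (push 7): stack=[3,7] mem=[0,0,0,0]
After op 11 (push 16): stack=[3,7,16] mem=[0,0,0,0]
After op 12 (pop): stack=[3,7] mem=[0,0,0,0]
After op 13 (dup): stack=[3,7,7] mem=[0,0,0,0]
After op 14 (/): stack=[3,1] mem=[0,0,0,0]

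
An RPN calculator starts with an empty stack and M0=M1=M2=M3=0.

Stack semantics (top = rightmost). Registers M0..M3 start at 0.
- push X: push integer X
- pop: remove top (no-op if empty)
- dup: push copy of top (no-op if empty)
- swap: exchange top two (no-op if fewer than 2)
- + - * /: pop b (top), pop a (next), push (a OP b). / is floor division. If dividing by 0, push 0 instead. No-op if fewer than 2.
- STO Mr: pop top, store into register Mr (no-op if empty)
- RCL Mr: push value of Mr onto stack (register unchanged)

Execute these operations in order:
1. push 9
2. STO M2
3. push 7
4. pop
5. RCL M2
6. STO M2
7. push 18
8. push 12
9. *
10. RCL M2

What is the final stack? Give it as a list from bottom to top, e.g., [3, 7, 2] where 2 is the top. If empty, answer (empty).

Answer: [216, 9]

Derivation:
After op 1 (push 9): stack=[9] mem=[0,0,0,0]
After op 2 (STO M2): stack=[empty] mem=[0,0,9,0]
After op 3 (push 7): stack=[7] mem=[0,0,9,0]
After op 4 (pop): stack=[empty] mem=[0,0,9,0]
After op 5 (RCL M2): stack=[9] mem=[0,0,9,0]
After op 6 (STO M2): stack=[empty] mem=[0,0,9,0]
After op 7 (push 18): stack=[18] mem=[0,0,9,0]
After op 8 (push 12): stack=[18,12] mem=[0,0,9,0]
After op 9 (*): stack=[216] mem=[0,0,9,0]
After op 10 (RCL M2): stack=[216,9] mem=[0,0,9,0]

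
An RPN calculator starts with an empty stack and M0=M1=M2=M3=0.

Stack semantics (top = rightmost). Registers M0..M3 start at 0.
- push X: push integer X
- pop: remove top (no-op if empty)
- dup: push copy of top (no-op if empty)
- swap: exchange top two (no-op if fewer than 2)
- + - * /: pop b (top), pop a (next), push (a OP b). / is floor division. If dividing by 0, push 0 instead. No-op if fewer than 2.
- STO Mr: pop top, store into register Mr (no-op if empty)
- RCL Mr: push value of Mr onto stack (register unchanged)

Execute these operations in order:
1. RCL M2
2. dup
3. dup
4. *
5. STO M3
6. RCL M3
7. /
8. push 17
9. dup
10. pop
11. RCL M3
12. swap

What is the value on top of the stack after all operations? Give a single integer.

Answer: 17

Derivation:
After op 1 (RCL M2): stack=[0] mem=[0,0,0,0]
After op 2 (dup): stack=[0,0] mem=[0,0,0,0]
After op 3 (dup): stack=[0,0,0] mem=[0,0,0,0]
After op 4 (*): stack=[0,0] mem=[0,0,0,0]
After op 5 (STO M3): stack=[0] mem=[0,0,0,0]
After op 6 (RCL M3): stack=[0,0] mem=[0,0,0,0]
After op 7 (/): stack=[0] mem=[0,0,0,0]
After op 8 (push 17): stack=[0,17] mem=[0,0,0,0]
After op 9 (dup): stack=[0,17,17] mem=[0,0,0,0]
After op 10 (pop): stack=[0,17] mem=[0,0,0,0]
After op 11 (RCL M3): stack=[0,17,0] mem=[0,0,0,0]
After op 12 (swap): stack=[0,0,17] mem=[0,0,0,0]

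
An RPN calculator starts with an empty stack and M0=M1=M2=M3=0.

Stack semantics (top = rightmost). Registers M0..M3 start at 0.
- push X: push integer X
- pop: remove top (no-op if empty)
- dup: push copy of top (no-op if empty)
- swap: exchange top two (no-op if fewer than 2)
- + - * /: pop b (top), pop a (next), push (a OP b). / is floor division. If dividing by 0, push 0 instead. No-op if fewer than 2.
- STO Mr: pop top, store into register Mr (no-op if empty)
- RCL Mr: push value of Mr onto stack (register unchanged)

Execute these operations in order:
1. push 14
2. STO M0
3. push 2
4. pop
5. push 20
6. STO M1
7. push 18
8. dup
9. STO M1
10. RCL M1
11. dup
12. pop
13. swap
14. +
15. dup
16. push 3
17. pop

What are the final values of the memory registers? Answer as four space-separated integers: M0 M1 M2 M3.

Answer: 14 18 0 0

Derivation:
After op 1 (push 14): stack=[14] mem=[0,0,0,0]
After op 2 (STO M0): stack=[empty] mem=[14,0,0,0]
After op 3 (push 2): stack=[2] mem=[14,0,0,0]
After op 4 (pop): stack=[empty] mem=[14,0,0,0]
After op 5 (push 20): stack=[20] mem=[14,0,0,0]
After op 6 (STO M1): stack=[empty] mem=[14,20,0,0]
After op 7 (push 18): stack=[18] mem=[14,20,0,0]
After op 8 (dup): stack=[18,18] mem=[14,20,0,0]
After op 9 (STO M1): stack=[18] mem=[14,18,0,0]
After op 10 (RCL M1): stack=[18,18] mem=[14,18,0,0]
After op 11 (dup): stack=[18,18,18] mem=[14,18,0,0]
After op 12 (pop): stack=[18,18] mem=[14,18,0,0]
After op 13 (swap): stack=[18,18] mem=[14,18,0,0]
After op 14 (+): stack=[36] mem=[14,18,0,0]
After op 15 (dup): stack=[36,36] mem=[14,18,0,0]
After op 16 (push 3): stack=[36,36,3] mem=[14,18,0,0]
After op 17 (pop): stack=[36,36] mem=[14,18,0,0]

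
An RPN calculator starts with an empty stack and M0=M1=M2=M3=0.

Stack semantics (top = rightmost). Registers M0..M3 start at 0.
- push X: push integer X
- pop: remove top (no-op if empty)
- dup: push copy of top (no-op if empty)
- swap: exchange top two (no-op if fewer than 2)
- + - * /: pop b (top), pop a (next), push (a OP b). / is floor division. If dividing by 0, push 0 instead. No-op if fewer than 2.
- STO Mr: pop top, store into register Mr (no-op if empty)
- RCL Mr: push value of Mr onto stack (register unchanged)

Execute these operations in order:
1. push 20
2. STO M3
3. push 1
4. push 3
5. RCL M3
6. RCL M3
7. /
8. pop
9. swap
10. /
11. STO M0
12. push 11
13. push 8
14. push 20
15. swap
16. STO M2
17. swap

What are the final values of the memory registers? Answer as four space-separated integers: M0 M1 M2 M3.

Answer: 3 0 8 20

Derivation:
After op 1 (push 20): stack=[20] mem=[0,0,0,0]
After op 2 (STO M3): stack=[empty] mem=[0,0,0,20]
After op 3 (push 1): stack=[1] mem=[0,0,0,20]
After op 4 (push 3): stack=[1,3] mem=[0,0,0,20]
After op 5 (RCL M3): stack=[1,3,20] mem=[0,0,0,20]
After op 6 (RCL M3): stack=[1,3,20,20] mem=[0,0,0,20]
After op 7 (/): stack=[1,3,1] mem=[0,0,0,20]
After op 8 (pop): stack=[1,3] mem=[0,0,0,20]
After op 9 (swap): stack=[3,1] mem=[0,0,0,20]
After op 10 (/): stack=[3] mem=[0,0,0,20]
After op 11 (STO M0): stack=[empty] mem=[3,0,0,20]
After op 12 (push 11): stack=[11] mem=[3,0,0,20]
After op 13 (push 8): stack=[11,8] mem=[3,0,0,20]
After op 14 (push 20): stack=[11,8,20] mem=[3,0,0,20]
After op 15 (swap): stack=[11,20,8] mem=[3,0,0,20]
After op 16 (STO M2): stack=[11,20] mem=[3,0,8,20]
After op 17 (swap): stack=[20,11] mem=[3,0,8,20]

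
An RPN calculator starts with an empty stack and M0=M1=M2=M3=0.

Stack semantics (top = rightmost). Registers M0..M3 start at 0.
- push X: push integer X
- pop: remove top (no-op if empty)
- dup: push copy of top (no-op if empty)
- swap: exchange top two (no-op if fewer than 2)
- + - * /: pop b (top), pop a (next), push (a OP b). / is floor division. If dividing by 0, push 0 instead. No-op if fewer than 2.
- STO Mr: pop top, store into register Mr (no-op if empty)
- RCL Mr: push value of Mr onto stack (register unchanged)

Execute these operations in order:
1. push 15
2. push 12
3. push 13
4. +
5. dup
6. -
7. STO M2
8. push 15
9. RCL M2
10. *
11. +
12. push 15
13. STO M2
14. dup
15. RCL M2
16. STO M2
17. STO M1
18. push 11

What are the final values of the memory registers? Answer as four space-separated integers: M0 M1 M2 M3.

Answer: 0 15 15 0

Derivation:
After op 1 (push 15): stack=[15] mem=[0,0,0,0]
After op 2 (push 12): stack=[15,12] mem=[0,0,0,0]
After op 3 (push 13): stack=[15,12,13] mem=[0,0,0,0]
After op 4 (+): stack=[15,25] mem=[0,0,0,0]
After op 5 (dup): stack=[15,25,25] mem=[0,0,0,0]
After op 6 (-): stack=[15,0] mem=[0,0,0,0]
After op 7 (STO M2): stack=[15] mem=[0,0,0,0]
After op 8 (push 15): stack=[15,15] mem=[0,0,0,0]
After op 9 (RCL M2): stack=[15,15,0] mem=[0,0,0,0]
After op 10 (*): stack=[15,0] mem=[0,0,0,0]
After op 11 (+): stack=[15] mem=[0,0,0,0]
After op 12 (push 15): stack=[15,15] mem=[0,0,0,0]
After op 13 (STO M2): stack=[15] mem=[0,0,15,0]
After op 14 (dup): stack=[15,15] mem=[0,0,15,0]
After op 15 (RCL M2): stack=[15,15,15] mem=[0,0,15,0]
After op 16 (STO M2): stack=[15,15] mem=[0,0,15,0]
After op 17 (STO M1): stack=[15] mem=[0,15,15,0]
After op 18 (push 11): stack=[15,11] mem=[0,15,15,0]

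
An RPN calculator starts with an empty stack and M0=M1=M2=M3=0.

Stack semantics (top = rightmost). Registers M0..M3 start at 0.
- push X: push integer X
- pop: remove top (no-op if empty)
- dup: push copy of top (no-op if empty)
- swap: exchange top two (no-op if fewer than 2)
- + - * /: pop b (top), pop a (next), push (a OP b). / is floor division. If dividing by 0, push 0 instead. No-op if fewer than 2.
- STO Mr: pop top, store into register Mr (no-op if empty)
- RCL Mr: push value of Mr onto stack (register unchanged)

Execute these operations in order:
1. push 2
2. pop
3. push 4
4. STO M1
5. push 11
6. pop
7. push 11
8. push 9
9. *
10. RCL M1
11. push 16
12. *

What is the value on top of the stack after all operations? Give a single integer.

After op 1 (push 2): stack=[2] mem=[0,0,0,0]
After op 2 (pop): stack=[empty] mem=[0,0,0,0]
After op 3 (push 4): stack=[4] mem=[0,0,0,0]
After op 4 (STO M1): stack=[empty] mem=[0,4,0,0]
After op 5 (push 11): stack=[11] mem=[0,4,0,0]
After op 6 (pop): stack=[empty] mem=[0,4,0,0]
After op 7 (push 11): stack=[11] mem=[0,4,0,0]
After op 8 (push 9): stack=[11,9] mem=[0,4,0,0]
After op 9 (*): stack=[99] mem=[0,4,0,0]
After op 10 (RCL M1): stack=[99,4] mem=[0,4,0,0]
After op 11 (push 16): stack=[99,4,16] mem=[0,4,0,0]
After op 12 (*): stack=[99,64] mem=[0,4,0,0]

Answer: 64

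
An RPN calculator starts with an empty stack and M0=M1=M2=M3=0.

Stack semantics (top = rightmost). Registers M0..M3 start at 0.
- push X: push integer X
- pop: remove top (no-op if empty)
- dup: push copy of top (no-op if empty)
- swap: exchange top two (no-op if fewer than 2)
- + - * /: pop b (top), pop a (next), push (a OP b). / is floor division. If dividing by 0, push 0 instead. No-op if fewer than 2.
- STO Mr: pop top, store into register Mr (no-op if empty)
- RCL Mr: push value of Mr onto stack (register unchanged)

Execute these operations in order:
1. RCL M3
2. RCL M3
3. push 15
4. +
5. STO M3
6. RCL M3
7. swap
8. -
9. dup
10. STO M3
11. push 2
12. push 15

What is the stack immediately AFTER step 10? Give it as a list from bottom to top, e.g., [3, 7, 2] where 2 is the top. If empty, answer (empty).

After op 1 (RCL M3): stack=[0] mem=[0,0,0,0]
After op 2 (RCL M3): stack=[0,0] mem=[0,0,0,0]
After op 3 (push 15): stack=[0,0,15] mem=[0,0,0,0]
After op 4 (+): stack=[0,15] mem=[0,0,0,0]
After op 5 (STO M3): stack=[0] mem=[0,0,0,15]
After op 6 (RCL M3): stack=[0,15] mem=[0,0,0,15]
After op 7 (swap): stack=[15,0] mem=[0,0,0,15]
After op 8 (-): stack=[15] mem=[0,0,0,15]
After op 9 (dup): stack=[15,15] mem=[0,0,0,15]
After op 10 (STO M3): stack=[15] mem=[0,0,0,15]

[15]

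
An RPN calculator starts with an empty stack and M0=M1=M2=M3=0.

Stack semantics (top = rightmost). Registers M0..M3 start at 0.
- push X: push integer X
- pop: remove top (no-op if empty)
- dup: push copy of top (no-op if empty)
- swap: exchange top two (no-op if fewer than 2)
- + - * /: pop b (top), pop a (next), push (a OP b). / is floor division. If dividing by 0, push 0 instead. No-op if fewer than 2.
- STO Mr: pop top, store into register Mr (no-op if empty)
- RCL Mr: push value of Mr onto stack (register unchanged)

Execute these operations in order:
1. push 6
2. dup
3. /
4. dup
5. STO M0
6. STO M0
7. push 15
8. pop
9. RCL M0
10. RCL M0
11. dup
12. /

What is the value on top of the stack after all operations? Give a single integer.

Answer: 1

Derivation:
After op 1 (push 6): stack=[6] mem=[0,0,0,0]
After op 2 (dup): stack=[6,6] mem=[0,0,0,0]
After op 3 (/): stack=[1] mem=[0,0,0,0]
After op 4 (dup): stack=[1,1] mem=[0,0,0,0]
After op 5 (STO M0): stack=[1] mem=[1,0,0,0]
After op 6 (STO M0): stack=[empty] mem=[1,0,0,0]
After op 7 (push 15): stack=[15] mem=[1,0,0,0]
After op 8 (pop): stack=[empty] mem=[1,0,0,0]
After op 9 (RCL M0): stack=[1] mem=[1,0,0,0]
After op 10 (RCL M0): stack=[1,1] mem=[1,0,0,0]
After op 11 (dup): stack=[1,1,1] mem=[1,0,0,0]
After op 12 (/): stack=[1,1] mem=[1,0,0,0]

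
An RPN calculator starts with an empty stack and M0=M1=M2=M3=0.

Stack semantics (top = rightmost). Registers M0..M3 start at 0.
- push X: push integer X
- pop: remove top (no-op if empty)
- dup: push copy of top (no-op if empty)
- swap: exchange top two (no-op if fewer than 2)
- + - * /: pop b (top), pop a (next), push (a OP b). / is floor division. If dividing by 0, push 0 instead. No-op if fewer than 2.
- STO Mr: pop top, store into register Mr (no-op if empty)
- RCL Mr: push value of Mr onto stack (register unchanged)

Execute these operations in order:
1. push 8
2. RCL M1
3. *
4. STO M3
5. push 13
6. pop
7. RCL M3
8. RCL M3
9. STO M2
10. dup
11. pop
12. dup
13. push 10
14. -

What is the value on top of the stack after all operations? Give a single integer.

After op 1 (push 8): stack=[8] mem=[0,0,0,0]
After op 2 (RCL M1): stack=[8,0] mem=[0,0,0,0]
After op 3 (*): stack=[0] mem=[0,0,0,0]
After op 4 (STO M3): stack=[empty] mem=[0,0,0,0]
After op 5 (push 13): stack=[13] mem=[0,0,0,0]
After op 6 (pop): stack=[empty] mem=[0,0,0,0]
After op 7 (RCL M3): stack=[0] mem=[0,0,0,0]
After op 8 (RCL M3): stack=[0,0] mem=[0,0,0,0]
After op 9 (STO M2): stack=[0] mem=[0,0,0,0]
After op 10 (dup): stack=[0,0] mem=[0,0,0,0]
After op 11 (pop): stack=[0] mem=[0,0,0,0]
After op 12 (dup): stack=[0,0] mem=[0,0,0,0]
After op 13 (push 10): stack=[0,0,10] mem=[0,0,0,0]
After op 14 (-): stack=[0,-10] mem=[0,0,0,0]

Answer: -10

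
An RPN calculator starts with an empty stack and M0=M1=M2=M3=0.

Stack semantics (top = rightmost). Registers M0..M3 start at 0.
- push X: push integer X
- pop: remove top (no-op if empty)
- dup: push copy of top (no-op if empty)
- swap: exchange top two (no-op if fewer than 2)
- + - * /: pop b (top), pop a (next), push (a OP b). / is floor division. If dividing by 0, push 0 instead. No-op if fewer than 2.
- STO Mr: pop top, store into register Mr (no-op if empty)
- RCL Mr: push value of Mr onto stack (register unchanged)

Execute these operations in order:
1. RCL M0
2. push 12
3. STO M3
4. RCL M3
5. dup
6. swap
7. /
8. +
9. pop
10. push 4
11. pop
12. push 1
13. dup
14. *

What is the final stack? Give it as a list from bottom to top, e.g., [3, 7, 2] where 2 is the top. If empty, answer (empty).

After op 1 (RCL M0): stack=[0] mem=[0,0,0,0]
After op 2 (push 12): stack=[0,12] mem=[0,0,0,0]
After op 3 (STO M3): stack=[0] mem=[0,0,0,12]
After op 4 (RCL M3): stack=[0,12] mem=[0,0,0,12]
After op 5 (dup): stack=[0,12,12] mem=[0,0,0,12]
After op 6 (swap): stack=[0,12,12] mem=[0,0,0,12]
After op 7 (/): stack=[0,1] mem=[0,0,0,12]
After op 8 (+): stack=[1] mem=[0,0,0,12]
After op 9 (pop): stack=[empty] mem=[0,0,0,12]
After op 10 (push 4): stack=[4] mem=[0,0,0,12]
After op 11 (pop): stack=[empty] mem=[0,0,0,12]
After op 12 (push 1): stack=[1] mem=[0,0,0,12]
After op 13 (dup): stack=[1,1] mem=[0,0,0,12]
After op 14 (*): stack=[1] mem=[0,0,0,12]

Answer: [1]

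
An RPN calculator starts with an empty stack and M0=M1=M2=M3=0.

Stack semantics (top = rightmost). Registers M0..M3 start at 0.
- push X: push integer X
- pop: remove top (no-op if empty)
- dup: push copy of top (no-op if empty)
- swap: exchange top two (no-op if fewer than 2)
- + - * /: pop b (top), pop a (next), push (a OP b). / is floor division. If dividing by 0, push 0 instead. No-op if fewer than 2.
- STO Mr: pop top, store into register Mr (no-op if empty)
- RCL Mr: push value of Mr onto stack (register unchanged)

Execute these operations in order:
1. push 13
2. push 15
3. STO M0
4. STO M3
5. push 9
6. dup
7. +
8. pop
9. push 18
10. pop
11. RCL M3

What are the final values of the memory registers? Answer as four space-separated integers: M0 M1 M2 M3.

Answer: 15 0 0 13

Derivation:
After op 1 (push 13): stack=[13] mem=[0,0,0,0]
After op 2 (push 15): stack=[13,15] mem=[0,0,0,0]
After op 3 (STO M0): stack=[13] mem=[15,0,0,0]
After op 4 (STO M3): stack=[empty] mem=[15,0,0,13]
After op 5 (push 9): stack=[9] mem=[15,0,0,13]
After op 6 (dup): stack=[9,9] mem=[15,0,0,13]
After op 7 (+): stack=[18] mem=[15,0,0,13]
After op 8 (pop): stack=[empty] mem=[15,0,0,13]
After op 9 (push 18): stack=[18] mem=[15,0,0,13]
After op 10 (pop): stack=[empty] mem=[15,0,0,13]
After op 11 (RCL M3): stack=[13] mem=[15,0,0,13]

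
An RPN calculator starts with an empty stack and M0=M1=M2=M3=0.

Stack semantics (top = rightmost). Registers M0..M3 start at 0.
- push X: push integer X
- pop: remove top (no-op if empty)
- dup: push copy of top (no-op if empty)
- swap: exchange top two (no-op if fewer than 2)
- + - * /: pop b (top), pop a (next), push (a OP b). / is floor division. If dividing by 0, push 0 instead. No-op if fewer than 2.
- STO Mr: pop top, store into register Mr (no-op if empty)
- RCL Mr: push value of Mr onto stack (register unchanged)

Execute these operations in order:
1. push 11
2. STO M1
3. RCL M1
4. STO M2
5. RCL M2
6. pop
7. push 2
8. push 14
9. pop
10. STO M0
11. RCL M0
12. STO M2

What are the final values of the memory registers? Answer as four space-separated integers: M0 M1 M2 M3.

After op 1 (push 11): stack=[11] mem=[0,0,0,0]
After op 2 (STO M1): stack=[empty] mem=[0,11,0,0]
After op 3 (RCL M1): stack=[11] mem=[0,11,0,0]
After op 4 (STO M2): stack=[empty] mem=[0,11,11,0]
After op 5 (RCL M2): stack=[11] mem=[0,11,11,0]
After op 6 (pop): stack=[empty] mem=[0,11,11,0]
After op 7 (push 2): stack=[2] mem=[0,11,11,0]
After op 8 (push 14): stack=[2,14] mem=[0,11,11,0]
After op 9 (pop): stack=[2] mem=[0,11,11,0]
After op 10 (STO M0): stack=[empty] mem=[2,11,11,0]
After op 11 (RCL M0): stack=[2] mem=[2,11,11,0]
After op 12 (STO M2): stack=[empty] mem=[2,11,2,0]

Answer: 2 11 2 0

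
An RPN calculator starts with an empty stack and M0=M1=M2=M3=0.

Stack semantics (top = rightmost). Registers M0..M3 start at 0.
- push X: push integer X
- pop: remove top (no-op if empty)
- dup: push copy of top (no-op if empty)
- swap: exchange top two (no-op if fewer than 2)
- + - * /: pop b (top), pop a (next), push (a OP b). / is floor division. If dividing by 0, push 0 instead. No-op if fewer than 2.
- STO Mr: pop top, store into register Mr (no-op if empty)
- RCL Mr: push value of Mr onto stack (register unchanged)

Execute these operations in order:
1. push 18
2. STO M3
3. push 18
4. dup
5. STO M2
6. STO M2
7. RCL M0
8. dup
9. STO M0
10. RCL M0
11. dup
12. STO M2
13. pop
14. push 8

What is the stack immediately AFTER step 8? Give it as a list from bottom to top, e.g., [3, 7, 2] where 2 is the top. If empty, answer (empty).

After op 1 (push 18): stack=[18] mem=[0,0,0,0]
After op 2 (STO M3): stack=[empty] mem=[0,0,0,18]
After op 3 (push 18): stack=[18] mem=[0,0,0,18]
After op 4 (dup): stack=[18,18] mem=[0,0,0,18]
After op 5 (STO M2): stack=[18] mem=[0,0,18,18]
After op 6 (STO M2): stack=[empty] mem=[0,0,18,18]
After op 7 (RCL M0): stack=[0] mem=[0,0,18,18]
After op 8 (dup): stack=[0,0] mem=[0,0,18,18]

[0, 0]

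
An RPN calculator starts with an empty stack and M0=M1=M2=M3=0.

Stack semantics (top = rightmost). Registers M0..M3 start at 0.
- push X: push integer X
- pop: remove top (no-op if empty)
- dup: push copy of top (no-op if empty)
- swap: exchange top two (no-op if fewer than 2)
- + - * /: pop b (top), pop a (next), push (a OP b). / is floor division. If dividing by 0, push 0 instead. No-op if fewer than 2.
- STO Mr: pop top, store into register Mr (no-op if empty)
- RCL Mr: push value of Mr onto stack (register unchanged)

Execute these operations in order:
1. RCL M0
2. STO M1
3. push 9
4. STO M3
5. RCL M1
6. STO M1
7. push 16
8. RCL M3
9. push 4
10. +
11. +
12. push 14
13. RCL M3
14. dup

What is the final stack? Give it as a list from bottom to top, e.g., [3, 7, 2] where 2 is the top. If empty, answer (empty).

After op 1 (RCL M0): stack=[0] mem=[0,0,0,0]
After op 2 (STO M1): stack=[empty] mem=[0,0,0,0]
After op 3 (push 9): stack=[9] mem=[0,0,0,0]
After op 4 (STO M3): stack=[empty] mem=[0,0,0,9]
After op 5 (RCL M1): stack=[0] mem=[0,0,0,9]
After op 6 (STO M1): stack=[empty] mem=[0,0,0,9]
After op 7 (push 16): stack=[16] mem=[0,0,0,9]
After op 8 (RCL M3): stack=[16,9] mem=[0,0,0,9]
After op 9 (push 4): stack=[16,9,4] mem=[0,0,0,9]
After op 10 (+): stack=[16,13] mem=[0,0,0,9]
After op 11 (+): stack=[29] mem=[0,0,0,9]
After op 12 (push 14): stack=[29,14] mem=[0,0,0,9]
After op 13 (RCL M3): stack=[29,14,9] mem=[0,0,0,9]
After op 14 (dup): stack=[29,14,9,9] mem=[0,0,0,9]

Answer: [29, 14, 9, 9]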